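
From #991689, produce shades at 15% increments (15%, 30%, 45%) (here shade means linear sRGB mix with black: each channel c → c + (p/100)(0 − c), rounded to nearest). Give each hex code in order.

#991689 is rgb(153, 22, 137).
15%: (153 − 22.95 = 130.05→130, 22 − 3.3 = 18.7→19, 137 − 20.55 = 116.45→116) → #821374
30%: (153 − 45.9 = 107.1→107, 22 − 6.6 = 15.4→15, 137 − 41.1 = 95.9→96) → #6b0f60
45%: (153 − 68.85 = 84.15→84, 22 − 9.9 = 12.1→12, 137 − 61.65 = 75.35→75) → #540c4b

#821374, #6b0f60, #540c4b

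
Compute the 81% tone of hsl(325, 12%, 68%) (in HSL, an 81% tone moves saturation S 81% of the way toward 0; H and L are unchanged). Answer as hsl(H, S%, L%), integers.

hsl(325, 2%, 68%)

S moves 81% from 12 toward 0: 12 − 9.72 = 2.28 → 2.
H and L are unchanged.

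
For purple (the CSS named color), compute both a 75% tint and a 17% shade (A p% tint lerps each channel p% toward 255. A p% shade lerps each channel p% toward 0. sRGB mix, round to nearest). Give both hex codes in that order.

CSS purple is rgb(128, 0, 128).
75% tint:
  R: 128 + 0.75×(255−128) = 128 + 95.25 = 223.25 → 223
  G: 0 + 191.25 = 191.25 → 191
  B: 128 + 0.75×(255−128) = 128 + 95.25 = 223.25 → 223
  → #DFBFDF
17% shade:
  R: 128 − 21.76 = 106.24 → 106
  G: 0 + 0.17×(0−0) = 0 + 0 = 0 → 0
  B: 128 + 0.17×(0−128) = 128 − 21.76 = 106.24 → 106
  → #6A006A

#DFBFDF, #6A006A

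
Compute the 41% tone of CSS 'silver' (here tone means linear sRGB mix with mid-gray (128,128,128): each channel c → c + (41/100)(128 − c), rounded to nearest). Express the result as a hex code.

#a6a6a6

CSS silver is rgb(192, 192, 192).
A 41% tone moves each channel 41% toward 128:
  R: 192 + 0.41×(128−192) = 192 − 26.24 = 165.76 → 166
  G: 192 − 26.24 = 165.76 → 166
  B: 192 + 0.41×(128−192) = 192 − 26.24 = 165.76 → 166
rgb(166, 166, 166) = #a6a6a6.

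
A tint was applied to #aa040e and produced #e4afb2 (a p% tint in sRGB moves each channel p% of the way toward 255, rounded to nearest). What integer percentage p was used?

#aa040e is rgb(170, 4, 14); #e4afb2 is rgb(228, 175, 178).
On the G channel (widest range): 175 ≈ 4 + (p/100)(255 − 4), so p ≈ 100×(175 − 4)/(255 − 4) = 17100/251 = 68.13.
p = 68 reproduces all three channels after rounding.

68%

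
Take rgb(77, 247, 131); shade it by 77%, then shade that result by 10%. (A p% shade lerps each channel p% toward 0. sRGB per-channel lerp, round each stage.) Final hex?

Per channel, c → c + 0.77(0 − c):
  R: 77 − 59.29 = 17.71 → 18
  G: 247 + 0.77×(0−247) = 247 − 190.19 = 56.81 → 57
  B: 131 + 0.77×(0−131) = 131 − 100.87 = 30.13 → 30
After the shade: rgb(18, 57, 30) = #12391E.
Lerp each channel 10% toward 0:
  R: 18 + 0.1×(0−18) = 18 − 1.8 = 16.2 → 16
  G: 57 + 0.1×(0−57) = 57 − 5.7 = 51.3 → 51
  B: 30 − 3 = 27 → 27
rgb(16, 51, 27) = #10331B.

#10331B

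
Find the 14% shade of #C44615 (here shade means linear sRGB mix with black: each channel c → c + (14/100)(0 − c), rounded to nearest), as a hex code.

#C44615 is rgb(196, 70, 21).
A 14% shade moves each channel 14% toward 0:
  R: 196 + 0.14×(0−196) = 196 − 27.44 = 168.56 → 169
  G: 70 + 0.14×(0−70) = 70 − 9.8 = 60.2 → 60
  B: 21 + 0.14×(0−21) = 21 − 2.94 = 18.06 → 18
rgb(169, 60, 18) = #A93C12.

#A93C12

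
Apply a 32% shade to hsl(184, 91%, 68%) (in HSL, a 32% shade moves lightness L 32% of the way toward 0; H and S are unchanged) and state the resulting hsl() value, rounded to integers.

L moves 32% from 68 toward 0: 68 − 21.76 = 46.24 → 46.
H and S are unchanged.

hsl(184, 91%, 46%)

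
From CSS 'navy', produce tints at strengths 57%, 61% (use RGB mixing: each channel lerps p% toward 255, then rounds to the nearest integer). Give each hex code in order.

#9191c8, #9c9ccd

CSS navy is rgb(0, 0, 128).
57%: (0 + 145.35 = 145.35→145, 0 + 145.35 = 145.35→145, 128 + 72.39 = 200.39→200) → #9191c8
61%: (0 + 155.55 = 155.55→156, 0 + 155.55 = 155.55→156, 128 + 77.47 = 205.47→205) → #9c9ccd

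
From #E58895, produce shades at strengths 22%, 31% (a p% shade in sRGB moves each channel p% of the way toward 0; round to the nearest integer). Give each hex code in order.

#E58895 is rgb(229, 136, 149).
22%: (229 − 50.38 = 178.62→179, 136 − 29.92 = 106.08→106, 149 − 32.78 = 116.22→116) → #B36A74
31%: (229 − 70.99 = 158.01→158, 136 − 42.16 = 93.84→94, 149 − 46.19 = 102.81→103) → #9E5E67

#B36A74, #9E5E67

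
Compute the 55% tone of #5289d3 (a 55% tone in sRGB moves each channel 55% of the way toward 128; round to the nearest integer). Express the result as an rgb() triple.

rgb(107, 132, 165)

#5289d3 is rgb(82, 137, 211).
Per channel, c → c + 0.55(128 − c):
  R: 82 + 0.55×(128−82) = 82 + 25.3 = 107.3 → 107
  G: 137 + 0.55×(128−137) = 137 − 4.95 = 132.05 → 132
  B: 211 + 0.55×(128−211) = 211 − 45.65 = 165.35 → 165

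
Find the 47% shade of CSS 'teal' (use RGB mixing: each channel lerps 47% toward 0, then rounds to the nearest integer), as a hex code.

CSS teal is rgb(0, 128, 128).
A 47% shade moves each channel 47% toward 0:
  R: 0 + 0 = 0 → 0
  G: 128 + 0.47×(0−128) = 128 − 60.16 = 67.84 → 68
  B: 128 + 0.47×(0−128) = 128 − 60.16 = 67.84 → 68
rgb(0, 68, 68) = #004444.

#004444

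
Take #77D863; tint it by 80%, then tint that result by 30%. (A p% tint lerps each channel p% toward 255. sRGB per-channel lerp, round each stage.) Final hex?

#77D863 is rgb(119, 216, 99).
An 80% tint moves each channel 80% toward 255:
  R: 119 + 0.8×(255−119) = 119 + 108.8 = 227.8 → 228
  G: 216 + 31.2 = 247.2 → 247
  B: 99 + 0.8×(255−99) = 99 + 124.8 = 223.8 → 224
After the tint: rgb(228, 247, 224) = #E4F7E0.
Lerp each channel 30% toward 255:
  R: 228 + 0.3×(255−228) = 228 + 8.1 = 236.1 → 236
  G: 247 + 2.4 = 249.4 → 249
  B: 224 + 0.3×(255−224) = 224 + 9.3 = 233.3 → 233
rgb(236, 249, 233) = #ECF9E9.

#ECF9E9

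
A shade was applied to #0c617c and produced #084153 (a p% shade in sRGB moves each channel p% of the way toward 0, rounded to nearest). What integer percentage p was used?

33%

#0c617c is rgb(12, 97, 124); #084153 is rgb(8, 65, 83).
On the B channel (widest range): 83 ≈ 124 + (p/100)(0 − 124), so p ≈ 100×(83 − 124)/(0 − 124) = -4100/-124 = 33.06.
p = 33 reproduces all three channels after rounding.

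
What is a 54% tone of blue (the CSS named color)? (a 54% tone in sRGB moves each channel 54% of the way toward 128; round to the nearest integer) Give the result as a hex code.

#4545BA

CSS blue is rgb(0, 0, 255).
Lerp each channel 54% toward 128:
  R: 0 + 69.12 = 69.12 → 69
  G: 0 + 69.12 = 69.12 → 69
  B: 255 − 68.58 = 186.42 → 186
rgb(69, 69, 186) = #4545BA.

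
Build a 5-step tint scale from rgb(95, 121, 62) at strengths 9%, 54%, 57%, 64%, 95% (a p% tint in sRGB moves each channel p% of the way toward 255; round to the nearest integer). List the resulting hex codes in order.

#6D854F, #B5C1A6, #BAC5AC, #C5CFBA, #F7F8F5

9%: (95 + 14.4 = 109.4→109, 121 + 12.06 = 133.06→133, 62 + 17.37 = 79.37→79) → #6D854F
54%: (95 + 86.4 = 181.4→181, 121 + 72.36 = 193.36→193, 62 + 104.22 = 166.22→166) → #B5C1A6
57%: (95 + 91.2 = 186.2→186, 121 + 76.38 = 197.38→197, 62 + 110.01 = 172.01→172) → #BAC5AC
64%: (95 + 102.4 = 197.4→197, 121 + 85.76 = 206.76→207, 62 + 123.52 = 185.52→186) → #C5CFBA
95%: (95 + 152 = 247→247, 121 + 127.3 = 248.3→248, 62 + 183.35 = 245.35→245) → #F7F8F5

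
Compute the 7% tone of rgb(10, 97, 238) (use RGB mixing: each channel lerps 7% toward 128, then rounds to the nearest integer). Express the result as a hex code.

#1263e6

Lerp each channel 7% toward 128:
  R: 10 + 8.26 = 18.26 → 18
  G: 97 + 0.07×(128−97) = 97 + 2.17 = 99.17 → 99
  B: 238 + 0.07×(128−238) = 238 − 7.7 = 230.3 → 230
rgb(18, 99, 230) = #1263e6.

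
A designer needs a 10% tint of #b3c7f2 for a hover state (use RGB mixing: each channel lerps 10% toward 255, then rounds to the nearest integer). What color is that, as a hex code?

#b3c7f2 is rgb(179, 199, 242).
Lerp each channel 10% toward 255:
  R: 179 + 0.1×(255−179) = 179 + 7.6 = 186.6 → 187
  G: 199 + 5.6 = 204.6 → 205
  B: 242 + 0.1×(255−242) = 242 + 1.3 = 243.3 → 243
rgb(187, 205, 243) = #bbcdf3.

#bbcdf3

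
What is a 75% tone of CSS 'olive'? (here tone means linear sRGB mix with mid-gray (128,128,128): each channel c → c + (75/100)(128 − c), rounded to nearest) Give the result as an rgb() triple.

CSS olive is rgb(128, 128, 0).
Per channel, c → c + 0.75(128 − c):
  R: 128 + 0.75×(128−128) = 128 + 0 = 128 → 128
  G: 128 + 0.75×(128−128) = 128 + 0 = 128 → 128
  B: 0 + 0.75×(128−0) = 0 + 96 = 96 → 96

rgb(128, 128, 96)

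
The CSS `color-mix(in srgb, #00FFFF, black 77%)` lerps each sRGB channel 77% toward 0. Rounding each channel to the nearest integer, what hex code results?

#00FFFF is rgb(0, 255, 255).
Per channel, c → c + 0.77(0 − c):
  R: 0 + 0 = 0 → 0
  G: 255 + 0.77×(0−255) = 255 − 196.35 = 58.65 → 59
  B: 255 + 0.77×(0−255) = 255 − 196.35 = 58.65 → 59
rgb(0, 59, 59) = #003B3B.

#003B3B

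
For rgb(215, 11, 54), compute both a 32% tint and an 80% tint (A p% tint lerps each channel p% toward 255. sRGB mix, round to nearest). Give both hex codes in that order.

32% tint:
  R: 215 + 0.32×(255−215) = 215 + 12.8 = 227.8 → 228
  G: 11 + 78.08 = 89.08 → 89
  B: 54 + 0.32×(255−54) = 54 + 64.32 = 118.32 → 118
  → #E45976
80% tint:
  R: 215 + 0.8×(255−215) = 215 + 32 = 247 → 247
  G: 11 + 0.8×(255−11) = 11 + 195.2 = 206.2 → 206
  B: 54 + 0.8×(255−54) = 54 + 160.8 = 214.8 → 215
  → #F7CED7

#E45976, #F7CED7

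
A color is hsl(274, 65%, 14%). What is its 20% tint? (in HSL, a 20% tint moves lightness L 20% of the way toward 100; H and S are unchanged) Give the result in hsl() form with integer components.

hsl(274, 65%, 31%)

L moves 20% from 14 toward 100: 14 + 17.2 = 31.2 → 31.
H and S are unchanged.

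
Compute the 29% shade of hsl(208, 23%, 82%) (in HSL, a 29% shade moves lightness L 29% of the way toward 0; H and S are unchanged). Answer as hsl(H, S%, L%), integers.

L moves 29% from 82 toward 0: 82 − 23.78 = 58.22 → 58.
H and S are unchanged.

hsl(208, 23%, 58%)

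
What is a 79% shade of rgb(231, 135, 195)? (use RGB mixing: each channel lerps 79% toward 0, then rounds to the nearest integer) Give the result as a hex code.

#311c29

Per channel, c → c + 0.79(0 − c):
  R: 231 + 0.79×(0−231) = 231 − 182.49 = 48.51 → 49
  G: 135 − 106.65 = 28.35 → 28
  B: 195 − 154.05 = 40.95 → 41
rgb(49, 28, 41) = #311c29.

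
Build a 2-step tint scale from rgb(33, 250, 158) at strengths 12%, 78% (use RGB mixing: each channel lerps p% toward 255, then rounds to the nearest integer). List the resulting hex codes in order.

#3cfbaa, #cefeea

12%: (33 + 26.64 = 59.64→60, 250 + 0.6 = 250.6→251, 158 + 11.64 = 169.64→170) → #3cfbaa
78%: (33 + 173.16 = 206.16→206, 250 + 3.9 = 253.9→254, 158 + 75.66 = 233.66→234) → #cefeea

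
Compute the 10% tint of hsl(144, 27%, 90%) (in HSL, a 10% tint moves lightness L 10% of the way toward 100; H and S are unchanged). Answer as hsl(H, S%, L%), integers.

hsl(144, 27%, 91%)

L moves 10% from 90 toward 100: 90 + 1 = 91 → 91.
H and S are unchanged.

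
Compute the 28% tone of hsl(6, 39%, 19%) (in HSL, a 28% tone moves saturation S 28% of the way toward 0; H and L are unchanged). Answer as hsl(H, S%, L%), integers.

hsl(6, 28%, 19%)

S moves 28% from 39 toward 0: 39 − 10.92 = 28.08 → 28.
H and L are unchanged.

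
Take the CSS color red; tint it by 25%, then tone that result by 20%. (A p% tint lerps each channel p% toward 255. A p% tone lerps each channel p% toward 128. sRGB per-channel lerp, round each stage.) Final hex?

#E64D4D

CSS red is rgb(255, 0, 0).
Per channel, c → c + 0.25(255 − c):
  R: 255 + 0 = 255 → 255
  G: 0 + 0.25×(255−0) = 0 + 63.75 = 63.75 → 64
  B: 0 + 0.25×(255−0) = 0 + 63.75 = 63.75 → 64
After the tint: rgb(255, 64, 64) = #FF4040.
Per channel, c → c + 0.2(128 − c):
  R: 255 + 0.2×(128−255) = 255 − 25.4 = 229.6 → 230
  G: 64 + 0.2×(128−64) = 64 + 12.8 = 76.8 → 77
  B: 64 + 12.8 = 76.8 → 77
rgb(230, 77, 77) = #E64D4D.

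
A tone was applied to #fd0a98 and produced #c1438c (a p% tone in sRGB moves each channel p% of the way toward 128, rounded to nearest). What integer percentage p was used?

#fd0a98 is rgb(253, 10, 152); #c1438c is rgb(193, 67, 140).
On the R channel (widest range): 193 ≈ 253 + (p/100)(128 − 253), so p ≈ 100×(193 − 253)/(128 − 253) = -6000/-125 = 48.00.
p = 48 reproduces all three channels after rounding.

48%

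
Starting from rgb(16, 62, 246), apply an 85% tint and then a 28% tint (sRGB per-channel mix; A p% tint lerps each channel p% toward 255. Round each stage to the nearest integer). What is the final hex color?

Per channel, c → c + 0.85(255 − c):
  R: 16 + 0.85×(255−16) = 16 + 203.15 = 219.15 → 219
  G: 62 + 0.85×(255−62) = 62 + 164.05 = 226.05 → 226
  B: 246 + 0.85×(255−246) = 246 + 7.65 = 253.65 → 254
After the tint: rgb(219, 226, 254) = #DBE2FE.
A 28% tint moves each channel 28% toward 255:
  R: 219 + 10.08 = 229.08 → 229
  G: 226 + 8.12 = 234.12 → 234
  B: 254 + 0.28×(255−254) = 254 + 0.28 = 254.28 → 254
rgb(229, 234, 254) = #E5EAFE.

#E5EAFE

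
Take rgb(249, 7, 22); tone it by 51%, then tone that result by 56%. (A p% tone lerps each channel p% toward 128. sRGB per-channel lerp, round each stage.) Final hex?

#9A6669

Lerp each channel 51% toward 128:
  R: 249 + 0.51×(128−249) = 249 − 61.71 = 187.29 → 187
  G: 7 + 61.71 = 68.71 → 69
  B: 22 + 0.51×(128−22) = 22 + 54.06 = 76.06 → 76
After the tone: rgb(187, 69, 76) = #BB454C.
Lerp each channel 56% toward 128:
  R: 187 − 33.04 = 153.96 → 154
  G: 69 + 33.04 = 102.04 → 102
  B: 76 + 29.12 = 105.12 → 105
rgb(154, 102, 105) = #9A6669.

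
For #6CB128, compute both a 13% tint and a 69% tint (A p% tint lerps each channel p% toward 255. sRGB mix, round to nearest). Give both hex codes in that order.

#7FBB44, #D1E7BC

#6CB128 is rgb(108, 177, 40).
13% tint:
  R: 108 + 19.11 = 127.11 → 127
  G: 177 + 0.13×(255−177) = 177 + 10.14 = 187.14 → 187
  B: 40 + 27.95 = 67.95 → 68
  → #7FBB44
69% tint:
  R: 108 + 101.43 = 209.43 → 209
  G: 177 + 53.82 = 230.82 → 231
  B: 40 + 148.35 = 188.35 → 188
  → #D1E7BC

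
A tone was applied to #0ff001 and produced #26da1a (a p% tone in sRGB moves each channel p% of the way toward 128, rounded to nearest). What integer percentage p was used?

20%

#0ff001 is rgb(15, 240, 1); #26da1a is rgb(38, 218, 26).
On the B channel (widest range): 26 ≈ 1 + (p/100)(128 − 1), so p ≈ 100×(26 − 1)/(128 − 1) = 2500/127 = 19.69.
p = 20 reproduces all three channels after rounding.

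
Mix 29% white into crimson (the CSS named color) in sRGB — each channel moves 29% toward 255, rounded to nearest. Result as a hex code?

#E65875

CSS crimson is rgb(220, 20, 60).
A 29% tint moves each channel 29% toward 255:
  R: 220 + 0.29×(255−220) = 220 + 10.15 = 230.15 → 230
  G: 20 + 68.15 = 88.15 → 88
  B: 60 + 0.29×(255−60) = 60 + 56.55 = 116.55 → 117
rgb(230, 88, 117) = #E65875.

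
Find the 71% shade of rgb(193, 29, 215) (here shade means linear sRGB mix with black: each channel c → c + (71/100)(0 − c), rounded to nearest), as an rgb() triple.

rgb(56, 8, 62)

Lerp each channel 71% toward 0:
  R: 193 + 0.71×(0−193) = 193 − 137.03 = 55.97 → 56
  G: 29 + 0.71×(0−29) = 29 − 20.59 = 8.41 → 8
  B: 215 − 152.65 = 62.35 → 62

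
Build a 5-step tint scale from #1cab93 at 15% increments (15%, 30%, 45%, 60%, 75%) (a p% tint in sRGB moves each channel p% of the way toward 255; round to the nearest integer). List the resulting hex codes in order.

#3eb8a3, #60c4b3, #82d1c4, #a4ddd4, #c6eae4

#1cab93 is rgb(28, 171, 147).
15%: (28 + 34.05 = 62.05→62, 171 + 12.6 = 183.6→184, 147 + 16.2 = 163.2→163) → #3eb8a3
30%: (28 + 68.1 = 96.1→96, 171 + 25.2 = 196.2→196, 147 + 32.4 = 179.4→179) → #60c4b3
45%: (28 + 102.15 = 130.15→130, 171 + 37.8 = 208.8→209, 147 + 48.6 = 195.6→196) → #82d1c4
60%: (28 + 136.2 = 164.2→164, 171 + 50.4 = 221.4→221, 147 + 64.8 = 211.8→212) → #a4ddd4
75%: (28 + 170.25 = 198.25→198, 171 + 63 = 234→234, 147 + 81 = 228→228) → #c6eae4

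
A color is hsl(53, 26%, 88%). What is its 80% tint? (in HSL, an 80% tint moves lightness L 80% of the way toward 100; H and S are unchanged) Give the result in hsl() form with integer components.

hsl(53, 26%, 98%)

L moves 80% from 88 toward 100: 88 + 9.6 = 97.6 → 98.
H and S are unchanged.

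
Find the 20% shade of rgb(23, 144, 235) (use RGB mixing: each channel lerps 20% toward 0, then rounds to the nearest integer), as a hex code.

Per channel, c → c + 0.2(0 − c):
  R: 23 − 4.6 = 18.4 → 18
  G: 144 − 28.8 = 115.2 → 115
  B: 235 − 47 = 188 → 188
rgb(18, 115, 188) = #1273BC.

#1273BC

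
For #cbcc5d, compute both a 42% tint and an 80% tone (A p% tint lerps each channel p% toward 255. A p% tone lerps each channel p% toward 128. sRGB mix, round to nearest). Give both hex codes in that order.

#e1e1a1, #8f8f79

#cbcc5d is rgb(203, 204, 93).
42% tint:
  R: 203 + 0.42×(255−203) = 203 + 21.84 = 224.84 → 225
  G: 204 + 0.42×(255−204) = 204 + 21.42 = 225.42 → 225
  B: 93 + 68.04 = 161.04 → 161
  → #e1e1a1
80% tone:
  R: 203 + 0.8×(128−203) = 203 − 60 = 143 → 143
  G: 204 + 0.8×(128−204) = 204 − 60.8 = 143.2 → 143
  B: 93 + 0.8×(128−93) = 93 + 28 = 121 → 121
  → #8f8f79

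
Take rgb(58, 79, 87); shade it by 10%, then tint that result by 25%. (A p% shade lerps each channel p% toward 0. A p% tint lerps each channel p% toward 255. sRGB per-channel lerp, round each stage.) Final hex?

Lerp each channel 10% toward 0:
  R: 58 − 5.8 = 52.2 → 52
  G: 79 + 0.1×(0−79) = 79 − 7.9 = 71.1 → 71
  B: 87 − 8.7 = 78.3 → 78
After the shade: rgb(52, 71, 78) = #34474e.
A 25% tint moves each channel 25% toward 255:
  R: 52 + 50.75 = 102.75 → 103
  G: 71 + 0.25×(255−71) = 71 + 46 = 117 → 117
  B: 78 + 0.25×(255−78) = 78 + 44.25 = 122.25 → 122
rgb(103, 117, 122) = #67757a.

#67757a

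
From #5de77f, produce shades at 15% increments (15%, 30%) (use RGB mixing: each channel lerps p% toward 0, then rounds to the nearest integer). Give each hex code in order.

#4fc46c, #41a259

#5de77f is rgb(93, 231, 127).
15%: (93 − 13.95 = 79.05→79, 231 − 34.65 = 196.35→196, 127 − 19.05 = 107.95→108) → #4fc46c
30%: (93 − 27.9 = 65.1→65, 231 − 69.3 = 161.7→162, 127 − 38.1 = 88.9→89) → #41a259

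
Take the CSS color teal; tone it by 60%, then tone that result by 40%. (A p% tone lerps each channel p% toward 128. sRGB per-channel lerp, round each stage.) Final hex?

#618080

CSS teal is rgb(0, 128, 128).
Lerp each channel 60% toward 128:
  R: 0 + 0.6×(128−0) = 0 + 76.8 = 76.8 → 77
  G: 128 + 0 = 128 → 128
  B: 128 + 0 = 128 → 128
After the tone: rgb(77, 128, 128) = #4d8080.
A 40% tone moves each channel 40% toward 128:
  R: 77 + 0.4×(128−77) = 77 + 20.4 = 97.4 → 97
  G: 128 + 0.4×(128−128) = 128 + 0 = 128 → 128
  B: 128 + 0 = 128 → 128
rgb(97, 128, 128) = #618080.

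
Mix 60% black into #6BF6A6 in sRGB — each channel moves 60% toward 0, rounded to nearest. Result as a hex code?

#6BF6A6 is rgb(107, 246, 166).
Lerp each channel 60% toward 0:
  R: 107 + 0.6×(0−107) = 107 − 64.2 = 42.8 → 43
  G: 246 − 147.6 = 98.4 → 98
  B: 166 − 99.6 = 66.4 → 66
rgb(43, 98, 66) = #2B6242.

#2B6242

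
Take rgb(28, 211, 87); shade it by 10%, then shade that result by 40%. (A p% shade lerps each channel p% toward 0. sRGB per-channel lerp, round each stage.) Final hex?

Lerp each channel 10% toward 0:
  R: 28 − 2.8 = 25.2 → 25
  G: 211 + 0.1×(0−211) = 211 − 21.1 = 189.9 → 190
  B: 87 + 0.1×(0−87) = 87 − 8.7 = 78.3 → 78
After the shade: rgb(25, 190, 78) = #19BE4E.
Lerp each channel 40% toward 0:
  R: 25 + 0.4×(0−25) = 25 − 10 = 15 → 15
  G: 190 + 0.4×(0−190) = 190 − 76 = 114 → 114
  B: 78 − 31.2 = 46.8 → 47
rgb(15, 114, 47) = #0F722F.

#0F722F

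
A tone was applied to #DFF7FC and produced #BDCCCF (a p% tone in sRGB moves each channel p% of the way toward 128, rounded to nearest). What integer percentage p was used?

#DFF7FC is rgb(223, 247, 252); #BDCCCF is rgb(189, 204, 207).
On the B channel (widest range): 207 ≈ 252 + (p/100)(128 − 252), so p ≈ 100×(207 − 252)/(128 − 252) = -4500/-124 = 36.29.
p = 36 reproduces all three channels after rounding.

36%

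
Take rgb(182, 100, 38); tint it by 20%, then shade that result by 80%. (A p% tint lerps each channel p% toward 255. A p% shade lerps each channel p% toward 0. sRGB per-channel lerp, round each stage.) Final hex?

#271A10

Per channel, c → c + 0.2(255 − c):
  R: 182 + 14.6 = 196.6 → 197
  G: 100 + 31 = 131 → 131
  B: 38 + 0.2×(255−38) = 38 + 43.4 = 81.4 → 81
After the tint: rgb(197, 131, 81) = #C58351.
Per channel, c → c + 0.8(0 − c):
  R: 197 − 157.6 = 39.4 → 39
  G: 131 + 0.8×(0−131) = 131 − 104.8 = 26.2 → 26
  B: 81 + 0.8×(0−81) = 81 − 64.8 = 16.2 → 16
rgb(39, 26, 16) = #271A10.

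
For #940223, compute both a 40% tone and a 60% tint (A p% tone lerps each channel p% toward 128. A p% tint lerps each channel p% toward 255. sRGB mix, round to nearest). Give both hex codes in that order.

#8c3448, #d49aa7

#940223 is rgb(148, 2, 35).
40% tone:
  R: 148 + 0.4×(128−148) = 148 − 8 = 140 → 140
  G: 2 + 50.4 = 52.4 → 52
  B: 35 + 37.2 = 72.2 → 72
  → #8c3448
60% tint:
  R: 148 + 0.6×(255−148) = 148 + 64.2 = 212.2 → 212
  G: 2 + 151.8 = 153.8 → 154
  B: 35 + 0.6×(255−35) = 35 + 132 = 167 → 167
  → #d49aa7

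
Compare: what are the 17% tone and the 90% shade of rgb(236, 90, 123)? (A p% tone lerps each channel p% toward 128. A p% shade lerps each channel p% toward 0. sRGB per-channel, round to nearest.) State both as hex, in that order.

17% tone:
  R: 236 − 18.36 = 217.64 → 218
  G: 90 + 0.17×(128−90) = 90 + 6.46 = 96.46 → 96
  B: 123 + 0.85 = 123.85 → 124
  → #DA607C
90% shade:
  R: 236 − 212.4 = 23.6 → 24
  G: 90 + 0.9×(0−90) = 90 − 81 = 9 → 9
  B: 123 − 110.7 = 12.3 → 12
  → #18090C

#DA607C, #18090C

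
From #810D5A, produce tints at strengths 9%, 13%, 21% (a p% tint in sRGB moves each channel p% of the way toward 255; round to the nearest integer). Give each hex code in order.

#810D5A is rgb(129, 13, 90).
9%: (129 + 11.34 = 140.34→140, 13 + 21.78 = 34.78→35, 90 + 14.85 = 104.85→105) → #8C2369
13%: (129 + 16.38 = 145.38→145, 13 + 31.46 = 44.46→44, 90 + 21.45 = 111.45→111) → #912C6F
21%: (129 + 26.46 = 155.46→155, 13 + 50.82 = 63.82→64, 90 + 34.65 = 124.65→125) → #9B407D

#8C2369, #912C6F, #9B407D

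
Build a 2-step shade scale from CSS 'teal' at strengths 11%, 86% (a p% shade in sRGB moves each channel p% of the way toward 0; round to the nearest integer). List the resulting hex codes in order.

#007272, #001212

CSS teal is rgb(0, 128, 128).
11%: (0→0, 128 − 14.08 = 113.92→114, 128 − 14.08 = 113.92→114) → #007272
86%: (0→0, 128 − 110.08 = 17.92→18, 128 − 110.08 = 17.92→18) → #001212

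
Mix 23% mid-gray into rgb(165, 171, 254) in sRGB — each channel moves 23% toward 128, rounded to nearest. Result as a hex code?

#9ca1e1

Per channel, c → c + 0.23(128 − c):
  R: 165 − 8.51 = 156.49 → 156
  G: 171 − 9.89 = 161.11 → 161
  B: 254 + 0.23×(128−254) = 254 − 28.98 = 225.02 → 225
rgb(156, 161, 225) = #9ca1e1.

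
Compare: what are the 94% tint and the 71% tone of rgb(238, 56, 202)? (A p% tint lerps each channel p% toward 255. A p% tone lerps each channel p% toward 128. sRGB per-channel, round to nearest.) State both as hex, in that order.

#fef3fc, #a06b95

94% tint:
  R: 238 + 0.94×(255−238) = 238 + 15.98 = 253.98 → 254
  G: 56 + 0.94×(255−56) = 56 + 187.06 = 243.06 → 243
  B: 202 + 0.94×(255−202) = 202 + 49.82 = 251.82 → 252
  → #fef3fc
71% tone:
  R: 238 + 0.71×(128−238) = 238 − 78.1 = 159.9 → 160
  G: 56 + 0.71×(128−56) = 56 + 51.12 = 107.12 → 107
  B: 202 + 0.71×(128−202) = 202 − 52.54 = 149.46 → 149
  → #a06b95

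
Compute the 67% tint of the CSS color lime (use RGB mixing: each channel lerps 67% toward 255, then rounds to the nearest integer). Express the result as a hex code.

CSS lime is rgb(0, 255, 0).
A 67% tint moves each channel 67% toward 255:
  R: 0 + 170.85 = 170.85 → 171
  G: 255 + 0.67×(255−255) = 255 + 0 = 255 → 255
  B: 0 + 0.67×(255−0) = 0 + 170.85 = 170.85 → 171
rgb(171, 255, 171) = #ABFFAB.

#ABFFAB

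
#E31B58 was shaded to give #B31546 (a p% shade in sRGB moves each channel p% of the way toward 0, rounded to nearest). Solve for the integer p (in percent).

#E31B58 is rgb(227, 27, 88); #B31546 is rgb(179, 21, 70).
On the R channel (widest range): 179 ≈ 227 + (p/100)(0 − 227), so p ≈ 100×(179 − 227)/(0 − 227) = -4800/-227 = 21.15.
p = 21 reproduces all three channels after rounding.

21%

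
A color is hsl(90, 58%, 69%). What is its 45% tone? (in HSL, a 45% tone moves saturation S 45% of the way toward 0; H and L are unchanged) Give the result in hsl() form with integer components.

S moves 45% from 58 toward 0: 58 − 26.1 = 31.9 → 32.
H and L are unchanged.

hsl(90, 32%, 69%)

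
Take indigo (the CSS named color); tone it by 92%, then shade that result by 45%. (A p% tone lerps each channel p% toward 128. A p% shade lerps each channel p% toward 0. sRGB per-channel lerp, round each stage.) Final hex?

#444146

CSS indigo is rgb(75, 0, 130).
Lerp each channel 92% toward 128:
  R: 75 + 48.76 = 123.76 → 124
  G: 0 + 0.92×(128−0) = 0 + 117.76 = 117.76 → 118
  B: 130 − 1.84 = 128.16 → 128
After the tone: rgb(124, 118, 128) = #7C7680.
Lerp each channel 45% toward 0:
  R: 124 + 0.45×(0−124) = 124 − 55.8 = 68.2 → 68
  G: 118 + 0.45×(0−118) = 118 − 53.1 = 64.9 → 65
  B: 128 − 57.6 = 70.4 → 70
rgb(68, 65, 70) = #444146.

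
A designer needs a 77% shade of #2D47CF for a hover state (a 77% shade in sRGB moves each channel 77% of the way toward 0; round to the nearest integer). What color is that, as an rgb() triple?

rgb(10, 16, 48)

#2D47CF is rgb(45, 71, 207).
A 77% shade moves each channel 77% toward 0:
  R: 45 + 0.77×(0−45) = 45 − 34.65 = 10.35 → 10
  G: 71 + 0.77×(0−71) = 71 − 54.67 = 16.33 → 16
  B: 207 − 159.39 = 47.61 → 48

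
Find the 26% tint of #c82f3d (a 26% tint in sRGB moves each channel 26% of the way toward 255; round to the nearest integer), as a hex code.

#d6656f

#c82f3d is rgb(200, 47, 61).
Per channel, c → c + 0.26(255 − c):
  R: 200 + 0.26×(255−200) = 200 + 14.3 = 214.3 → 214
  G: 47 + 0.26×(255−47) = 47 + 54.08 = 101.08 → 101
  B: 61 + 0.26×(255−61) = 61 + 50.44 = 111.44 → 111
rgb(214, 101, 111) = #d6656f.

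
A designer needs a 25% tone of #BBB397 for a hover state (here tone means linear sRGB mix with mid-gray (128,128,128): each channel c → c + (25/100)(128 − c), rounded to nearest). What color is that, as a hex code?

#ACA691

#BBB397 is rgb(187, 179, 151).
Lerp each channel 25% toward 128:
  R: 187 − 14.75 = 172.25 → 172
  G: 179 + 0.25×(128−179) = 179 − 12.75 = 166.25 → 166
  B: 151 − 5.75 = 145.25 → 145
rgb(172, 166, 145) = #ACA691.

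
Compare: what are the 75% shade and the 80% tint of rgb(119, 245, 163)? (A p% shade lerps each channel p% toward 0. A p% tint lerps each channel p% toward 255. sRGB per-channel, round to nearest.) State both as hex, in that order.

75% shade:
  R: 119 + 0.75×(0−119) = 119 − 89.25 = 29.75 → 30
  G: 245 + 0.75×(0−245) = 245 − 183.75 = 61.25 → 61
  B: 163 − 122.25 = 40.75 → 41
  → #1E3D29
80% tint:
  R: 119 + 0.8×(255−119) = 119 + 108.8 = 227.8 → 228
  G: 245 + 8 = 253 → 253
  B: 163 + 73.6 = 236.6 → 237
  → #E4FDED

#1E3D29, #E4FDED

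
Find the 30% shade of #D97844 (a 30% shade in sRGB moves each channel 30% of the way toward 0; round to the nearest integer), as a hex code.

#985430

#D97844 is rgb(217, 120, 68).
Lerp each channel 30% toward 0:
  R: 217 + 0.3×(0−217) = 217 − 65.1 = 151.9 → 152
  G: 120 − 36 = 84 → 84
  B: 68 + 0.3×(0−68) = 68 − 20.4 = 47.6 → 48
rgb(152, 84, 48) = #985430.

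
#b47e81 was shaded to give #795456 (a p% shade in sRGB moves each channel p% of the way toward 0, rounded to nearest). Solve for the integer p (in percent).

33%

#b47e81 is rgb(180, 126, 129); #795456 is rgb(121, 84, 86).
On the R channel (widest range): 121 ≈ 180 + (p/100)(0 − 180), so p ≈ 100×(121 − 180)/(0 − 180) = -5900/-180 = 32.78.
p = 33 reproduces all three channels after rounding.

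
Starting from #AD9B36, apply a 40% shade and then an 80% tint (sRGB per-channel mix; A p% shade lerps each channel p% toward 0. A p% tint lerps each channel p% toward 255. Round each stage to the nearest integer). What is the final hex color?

#AD9B36 is rgb(173, 155, 54).
A 40% shade moves each channel 40% toward 0:
  R: 173 + 0.4×(0−173) = 173 − 69.2 = 103.8 → 104
  G: 155 + 0.4×(0−155) = 155 − 62 = 93 → 93
  B: 54 − 21.6 = 32.4 → 32
After the shade: rgb(104, 93, 32) = #685D20.
Per channel, c → c + 0.8(255 − c):
  R: 104 + 120.8 = 224.8 → 225
  G: 93 + 129.6 = 222.6 → 223
  B: 32 + 0.8×(255−32) = 32 + 178.4 = 210.4 → 210
rgb(225, 223, 210) = #E1DFD2.

#E1DFD2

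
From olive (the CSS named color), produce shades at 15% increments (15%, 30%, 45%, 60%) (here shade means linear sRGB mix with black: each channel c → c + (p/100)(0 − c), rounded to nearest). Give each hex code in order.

CSS olive is rgb(128, 128, 0).
15%: (128 − 19.2 = 108.8→109, 128 − 19.2 = 108.8→109, 0→0) → #6d6d00
30%: (128 − 38.4 = 89.6→90, 128 − 38.4 = 89.6→90, 0→0) → #5a5a00
45%: (128 − 57.6 = 70.4→70, 128 − 57.6 = 70.4→70, 0→0) → #464600
60%: (128 − 76.8 = 51.2→51, 128 − 76.8 = 51.2→51, 0→0) → #333300

#6d6d00, #5a5a00, #464600, #333300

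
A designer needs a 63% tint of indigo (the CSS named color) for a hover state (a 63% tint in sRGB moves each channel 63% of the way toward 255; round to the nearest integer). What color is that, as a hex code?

#BCA1D1

CSS indigo is rgb(75, 0, 130).
Lerp each channel 63% toward 255:
  R: 75 + 0.63×(255−75) = 75 + 113.4 = 188.4 → 188
  G: 0 + 160.65 = 160.65 → 161
  B: 130 + 0.63×(255−130) = 130 + 78.75 = 208.75 → 209
rgb(188, 161, 209) = #BCA1D1.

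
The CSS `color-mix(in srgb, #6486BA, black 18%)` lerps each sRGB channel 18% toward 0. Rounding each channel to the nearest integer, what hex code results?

#526E99

#6486BA is rgb(100, 134, 186).
Per channel, c → c + 0.18(0 − c):
  R: 100 + 0.18×(0−100) = 100 − 18 = 82 → 82
  G: 134 − 24.12 = 109.88 → 110
  B: 186 + 0.18×(0−186) = 186 − 33.48 = 152.52 → 153
rgb(82, 110, 153) = #526E99.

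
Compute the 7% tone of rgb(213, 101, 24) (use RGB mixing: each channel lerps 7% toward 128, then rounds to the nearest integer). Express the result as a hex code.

A 7% tone moves each channel 7% toward 128:
  R: 213 + 0.07×(128−213) = 213 − 5.95 = 207.05 → 207
  G: 101 + 1.89 = 102.89 → 103
  B: 24 + 7.28 = 31.28 → 31
rgb(207, 103, 31) = #CF671F.

#CF671F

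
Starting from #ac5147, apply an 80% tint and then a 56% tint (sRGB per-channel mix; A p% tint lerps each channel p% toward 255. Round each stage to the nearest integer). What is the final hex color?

#f8f0ef

#ac5147 is rgb(172, 81, 71).
Lerp each channel 80% toward 255:
  R: 172 + 66.4 = 238.4 → 238
  G: 81 + 139.2 = 220.2 → 220
  B: 71 + 147.2 = 218.2 → 218
After the tint: rgb(238, 220, 218) = #eedcda.
Per channel, c → c + 0.56(255 − c):
  R: 238 + 0.56×(255−238) = 238 + 9.52 = 247.52 → 248
  G: 220 + 19.6 = 239.6 → 240
  B: 218 + 20.72 = 238.72 → 239
rgb(248, 240, 239) = #f8f0ef.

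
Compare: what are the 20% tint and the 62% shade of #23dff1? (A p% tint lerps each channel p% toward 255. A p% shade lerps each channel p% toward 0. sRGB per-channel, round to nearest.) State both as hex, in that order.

#23dff1 is rgb(35, 223, 241).
20% tint:
  R: 35 + 44 = 79 → 79
  G: 223 + 0.2×(255−223) = 223 + 6.4 = 229.4 → 229
  B: 241 + 0.2×(255−241) = 241 + 2.8 = 243.8 → 244
  → #4fe5f4
62% shade:
  R: 35 − 21.7 = 13.3 → 13
  G: 223 − 138.26 = 84.74 → 85
  B: 241 + 0.62×(0−241) = 241 − 149.42 = 91.58 → 92
  → #0d555c

#4fe5f4, #0d555c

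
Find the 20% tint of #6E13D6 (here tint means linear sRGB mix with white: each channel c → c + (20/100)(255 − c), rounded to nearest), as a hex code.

#8B42DE

#6E13D6 is rgb(110, 19, 214).
Lerp each channel 20% toward 255:
  R: 110 + 0.2×(255−110) = 110 + 29 = 139 → 139
  G: 19 + 47.2 = 66.2 → 66
  B: 214 + 8.2 = 222.2 → 222
rgb(139, 66, 222) = #8B42DE.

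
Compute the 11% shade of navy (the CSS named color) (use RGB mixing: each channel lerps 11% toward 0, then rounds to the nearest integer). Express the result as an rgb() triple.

CSS navy is rgb(0, 0, 128).
An 11% shade moves each channel 11% toward 0:
  R: 0 + 0.11×(0−0) = 0 + 0 = 0 → 0
  G: 0 + 0 = 0 → 0
  B: 128 + 0.11×(0−128) = 128 − 14.08 = 113.92 → 114

rgb(0, 0, 114)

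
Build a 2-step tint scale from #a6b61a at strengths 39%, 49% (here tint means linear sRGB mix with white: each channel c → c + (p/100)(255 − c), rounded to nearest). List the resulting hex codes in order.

#a6b61a is rgb(166, 182, 26).
39%: (166 + 34.71 = 200.71→201, 182 + 28.47 = 210.47→210, 26 + 89.31 = 115.31→115) → #c9d273
49%: (166 + 43.61 = 209.61→210, 182 + 35.77 = 217.77→218, 26 + 112.21 = 138.21→138) → #d2da8a

#c9d273, #d2da8a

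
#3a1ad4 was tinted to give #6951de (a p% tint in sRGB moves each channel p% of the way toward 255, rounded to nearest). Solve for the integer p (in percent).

#3a1ad4 is rgb(58, 26, 212); #6951de is rgb(105, 81, 222).
On the G channel (widest range): 81 ≈ 26 + (p/100)(255 − 26), so p ≈ 100×(81 − 26)/(255 − 26) = 5500/229 = 24.02.
p = 24 reproduces all three channels after rounding.

24%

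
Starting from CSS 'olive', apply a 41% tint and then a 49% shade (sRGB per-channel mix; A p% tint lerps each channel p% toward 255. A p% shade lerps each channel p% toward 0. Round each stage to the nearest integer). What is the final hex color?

CSS olive is rgb(128, 128, 0).
Per channel, c → c + 0.41(255 − c):
  R: 128 + 52.07 = 180.07 → 180
  G: 128 + 0.41×(255−128) = 128 + 52.07 = 180.07 → 180
  B: 0 + 0.41×(255−0) = 0 + 104.55 = 104.55 → 105
After the tint: rgb(180, 180, 105) = #B4B469.
Per channel, c → c + 0.49(0 − c):
  R: 180 + 0.49×(0−180) = 180 − 88.2 = 91.8 → 92
  G: 180 + 0.49×(0−180) = 180 − 88.2 = 91.8 → 92
  B: 105 + 0.49×(0−105) = 105 − 51.45 = 53.55 → 54
rgb(92, 92, 54) = #5C5C36.

#5C5C36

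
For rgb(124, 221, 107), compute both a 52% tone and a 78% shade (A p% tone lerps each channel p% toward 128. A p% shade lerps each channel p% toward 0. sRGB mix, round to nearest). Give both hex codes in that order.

#7ead76, #1b3118

52% tone:
  R: 124 + 0.52×(128−124) = 124 + 2.08 = 126.08 → 126
  G: 221 − 48.36 = 172.64 → 173
  B: 107 + 10.92 = 117.92 → 118
  → #7ead76
78% shade:
  R: 124 + 0.78×(0−124) = 124 − 96.72 = 27.28 → 27
  G: 221 − 172.38 = 48.62 → 49
  B: 107 − 83.46 = 23.54 → 24
  → #1b3118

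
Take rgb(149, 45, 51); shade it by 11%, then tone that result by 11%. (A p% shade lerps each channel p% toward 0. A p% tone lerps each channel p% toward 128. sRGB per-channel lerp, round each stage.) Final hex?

Per channel, c → c + 0.11(0 − c):
  R: 149 + 0.11×(0−149) = 149 − 16.39 = 132.61 → 133
  G: 45 + 0.11×(0−45) = 45 − 4.95 = 40.05 → 40
  B: 51 + 0.11×(0−51) = 51 − 5.61 = 45.39 → 45
After the shade: rgb(133, 40, 45) = #85282D.
An 11% tone moves each channel 11% toward 128:
  R: 133 + 0.11×(128−133) = 133 − 0.55 = 132.45 → 132
  G: 40 + 0.11×(128−40) = 40 + 9.68 = 49.68 → 50
  B: 45 + 0.11×(128−45) = 45 + 9.13 = 54.13 → 54
rgb(132, 50, 54) = #843236.

#843236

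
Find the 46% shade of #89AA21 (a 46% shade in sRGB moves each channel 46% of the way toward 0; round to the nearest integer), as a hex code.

#89AA21 is rgb(137, 170, 33).
A 46% shade moves each channel 46% toward 0:
  R: 137 + 0.46×(0−137) = 137 − 63.02 = 73.98 → 74
  G: 170 + 0.46×(0−170) = 170 − 78.2 = 91.8 → 92
  B: 33 − 15.18 = 17.82 → 18
rgb(74, 92, 18) = #4A5C12.

#4A5C12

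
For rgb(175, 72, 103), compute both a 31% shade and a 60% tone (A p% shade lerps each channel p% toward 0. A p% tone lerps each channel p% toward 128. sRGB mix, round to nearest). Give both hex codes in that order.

31% shade:
  R: 175 − 54.25 = 120.75 → 121
  G: 72 − 22.32 = 49.68 → 50
  B: 103 + 0.31×(0−103) = 103 − 31.93 = 71.07 → 71
  → #793247
60% tone:
  R: 175 + 0.6×(128−175) = 175 − 28.2 = 146.8 → 147
  G: 72 + 0.6×(128−72) = 72 + 33.6 = 105.6 → 106
  B: 103 + 0.6×(128−103) = 103 + 15 = 118 → 118
  → #936A76

#793247, #936A76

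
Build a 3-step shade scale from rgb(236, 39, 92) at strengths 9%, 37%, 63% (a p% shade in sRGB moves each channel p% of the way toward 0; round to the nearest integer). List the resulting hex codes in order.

9%: (236 − 21.24 = 214.76→215, 39 − 3.51 = 35.49→35, 92 − 8.28 = 83.72→84) → #d72354
37%: (236 − 87.32 = 148.68→149, 39 − 14.43 = 24.57→25, 92 − 34.04 = 57.96→58) → #95193a
63%: (236 − 148.68 = 87.32→87, 39 − 24.57 = 14.43→14, 92 − 57.96 = 34.04→34) → #570e22

#d72354, #95193a, #570e22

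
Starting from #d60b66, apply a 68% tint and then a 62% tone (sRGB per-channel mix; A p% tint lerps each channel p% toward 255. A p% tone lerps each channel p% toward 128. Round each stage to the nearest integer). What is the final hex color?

#d60b66 is rgb(214, 11, 102).
A 68% tint moves each channel 68% toward 255:
  R: 214 + 0.68×(255−214) = 214 + 27.88 = 241.88 → 242
  G: 11 + 165.92 = 176.92 → 177
  B: 102 + 0.68×(255−102) = 102 + 104.04 = 206.04 → 206
After the tint: rgb(242, 177, 206) = #f2b1ce.
Per channel, c → c + 0.62(128 − c):
  R: 242 − 70.68 = 171.32 → 171
  G: 177 − 30.38 = 146.62 → 147
  B: 206 − 48.36 = 157.64 → 158
rgb(171, 147, 158) = #ab939e.

#ab939e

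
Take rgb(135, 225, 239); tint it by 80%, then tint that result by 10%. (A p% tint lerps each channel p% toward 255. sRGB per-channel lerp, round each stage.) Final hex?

#e9fafc

An 80% tint moves each channel 80% toward 255:
  R: 135 + 96 = 231 → 231
  G: 225 + 0.8×(255−225) = 225 + 24 = 249 → 249
  B: 239 + 12.8 = 251.8 → 252
After the tint: rgb(231, 249, 252) = #e7f9fc.
Lerp each channel 10% toward 255:
  R: 231 + 2.4 = 233.4 → 233
  G: 249 + 0.6 = 249.6 → 250
  B: 252 + 0.1×(255−252) = 252 + 0.3 = 252.3 → 252
rgb(233, 250, 252) = #e9fafc.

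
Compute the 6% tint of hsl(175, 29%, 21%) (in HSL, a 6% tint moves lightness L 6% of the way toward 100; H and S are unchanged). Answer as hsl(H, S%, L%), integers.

L moves 6% from 21 toward 100: 21 + 4.74 = 25.74 → 26.
H and S are unchanged.

hsl(175, 29%, 26%)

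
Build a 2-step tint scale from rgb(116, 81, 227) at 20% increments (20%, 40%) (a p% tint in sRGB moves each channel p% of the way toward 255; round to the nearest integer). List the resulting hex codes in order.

20%: (116 + 27.8 = 143.8→144, 81 + 34.8 = 115.8→116, 227 + 5.6 = 232.6→233) → #9074e9
40%: (116 + 55.6 = 171.6→172, 81 + 69.6 = 150.6→151, 227 + 11.2 = 238.2→238) → #ac97ee

#9074e9, #ac97ee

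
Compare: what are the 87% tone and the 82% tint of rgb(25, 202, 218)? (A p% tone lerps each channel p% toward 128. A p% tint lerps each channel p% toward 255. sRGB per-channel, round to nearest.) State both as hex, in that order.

#738A8C, #D6F5F8

87% tone:
  R: 25 + 89.61 = 114.61 → 115
  G: 202 + 0.87×(128−202) = 202 − 64.38 = 137.62 → 138
  B: 218 + 0.87×(128−218) = 218 − 78.3 = 139.7 → 140
  → #738A8C
82% tint:
  R: 25 + 188.6 = 213.6 → 214
  G: 202 + 43.46 = 245.46 → 245
  B: 218 + 30.34 = 248.34 → 248
  → #D6F5F8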